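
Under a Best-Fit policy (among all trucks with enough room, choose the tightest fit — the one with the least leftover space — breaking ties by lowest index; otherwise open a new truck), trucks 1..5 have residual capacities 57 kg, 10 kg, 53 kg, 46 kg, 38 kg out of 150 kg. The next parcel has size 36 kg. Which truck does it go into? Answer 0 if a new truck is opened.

Trucks with room: truck 1 (57 kg), truck 3 (53 kg), truck 4 (46 kg), truck 5 (38 kg).
Tightest fit is truck 5 with 38 kg free.

5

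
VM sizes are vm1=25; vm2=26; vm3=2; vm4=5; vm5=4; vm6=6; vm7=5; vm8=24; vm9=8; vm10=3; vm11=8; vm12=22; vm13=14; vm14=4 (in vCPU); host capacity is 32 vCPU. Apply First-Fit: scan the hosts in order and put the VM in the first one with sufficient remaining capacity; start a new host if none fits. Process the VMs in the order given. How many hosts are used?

6

vm1 (25 vCPU) → host 1 (remaining 7 vCPU)
vm2 (26 vCPU) → host 2 (remaining 6 vCPU)
vm3 (2 vCPU) → host 1 (remaining 5 vCPU)
vm4 (5 vCPU) → host 1 (remaining 0 vCPU)
vm5 (4 vCPU) → host 2 (remaining 2 vCPU)
vm6 (6 vCPU) → host 3 (remaining 26 vCPU)
vm7 (5 vCPU) → host 3 (remaining 21 vCPU)
vm8 (24 vCPU) → host 4 (remaining 8 vCPU)
vm9 (8 vCPU) → host 3 (remaining 13 vCPU)
vm10 (3 vCPU) → host 3 (remaining 10 vCPU)
vm11 (8 vCPU) → host 3 (remaining 2 vCPU)
vm12 (22 vCPU) → host 5 (remaining 10 vCPU)
vm13 (14 vCPU) → host 6 (remaining 18 vCPU)
vm14 (4 vCPU) → host 4 (remaining 4 vCPU)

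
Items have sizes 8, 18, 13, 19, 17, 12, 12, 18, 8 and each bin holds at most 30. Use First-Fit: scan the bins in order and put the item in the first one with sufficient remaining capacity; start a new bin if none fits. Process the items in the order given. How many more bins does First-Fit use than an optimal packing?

First-Fit: [8,18] [13,17] [19,8] [12,12] [18] → 5 bins.
Total size 125; any packing needs at least ⌈125/30⌉ = 5 bins.
So 5 is already optimal.

0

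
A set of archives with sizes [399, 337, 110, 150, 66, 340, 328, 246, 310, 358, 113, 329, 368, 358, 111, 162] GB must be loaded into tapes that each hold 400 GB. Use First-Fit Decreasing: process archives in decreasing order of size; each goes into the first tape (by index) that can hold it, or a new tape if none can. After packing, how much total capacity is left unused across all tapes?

715

Sorted descending: 399, 368, 358, 358, 340, 337, 329, 328, 310, 246, 162, 150, 113, 111, 110, 66.
tape 1: place 399 GB, 1 GB left
tape 2: place 368 GB, 32 GB left
tape 3: place 358 GB, 42 GB left
tape 4: place 358 GB, 42 GB left
tape 5: place 340 GB, 60 GB left
tape 6: place 337 GB, 63 GB left
tape 7: place 329 GB, 71 GB left
tape 8: place 328 GB, 72 GB left
tape 9: place 310 GB, 90 GB left
tape 10: place 246 GB, 154 GB left
tape 11: place 162 GB, 238 GB left
tape 10: place 150 GB, 4 GB left
tape 11: place 113 GB, 125 GB left
tape 11: place 111 GB, 14 GB left
tape 12: place 110 GB, 290 GB left
tape 7: place 66 GB, 5 GB left
12 tapes × 400 GB = 4800 GB; used 4085 GB; unused 715 GB.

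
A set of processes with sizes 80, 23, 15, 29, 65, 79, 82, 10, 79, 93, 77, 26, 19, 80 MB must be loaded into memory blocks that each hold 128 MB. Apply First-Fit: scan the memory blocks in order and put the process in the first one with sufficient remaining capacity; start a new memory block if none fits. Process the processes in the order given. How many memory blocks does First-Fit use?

8

Put 80 MB in memory block 1; 48 MB remain.
Put 23 MB in memory block 1; 25 MB remain.
Put 15 MB in memory block 1; 10 MB remain.
Put 29 MB in memory block 2; 99 MB remain.
Put 65 MB in memory block 2; 34 MB remain.
Put 79 MB in memory block 3; 49 MB remain.
Put 82 MB in memory block 4; 46 MB remain.
Put 10 MB in memory block 1; 0 MB remain.
Put 79 MB in memory block 5; 49 MB remain.
Put 93 MB in memory block 6; 35 MB remain.
Put 77 MB in memory block 7; 51 MB remain.
Put 26 MB in memory block 2; 8 MB remain.
Put 19 MB in memory block 3; 30 MB remain.
Put 80 MB in memory block 8; 48 MB remain.
Final memory blocks: [80,23,15,10] [29,65,26] [79,19] [82] [79] [93] [77] [80].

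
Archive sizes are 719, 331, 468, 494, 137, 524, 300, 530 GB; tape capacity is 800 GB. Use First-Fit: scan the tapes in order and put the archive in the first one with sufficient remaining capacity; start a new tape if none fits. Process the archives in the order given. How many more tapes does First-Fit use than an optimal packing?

First-Fit: [719] [331,468] [494,137] [524] [300] [530] → 6 tapes.
Total size 3503 GB; any packing needs at least ⌈3503/800⌉ = 5 tapes.
An optimal packing achieves that bound: [719] [530,137] [524] [494,300] [468,331] → 5 tapes.
Excess: 6 − 5 = 1.

1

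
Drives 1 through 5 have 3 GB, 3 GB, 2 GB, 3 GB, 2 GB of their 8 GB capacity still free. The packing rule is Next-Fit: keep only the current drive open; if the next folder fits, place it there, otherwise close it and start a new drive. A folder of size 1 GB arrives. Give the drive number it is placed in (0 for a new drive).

Next-Fit only looks at drive 5, which has 2 GB free.
1 GB fits there.

5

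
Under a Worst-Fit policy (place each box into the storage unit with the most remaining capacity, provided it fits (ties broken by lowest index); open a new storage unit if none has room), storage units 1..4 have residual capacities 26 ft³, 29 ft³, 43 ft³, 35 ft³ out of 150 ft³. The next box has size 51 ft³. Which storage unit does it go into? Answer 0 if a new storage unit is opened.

0

No storage unit has ≥ 51 ft³ free, so a new storage unit is opened.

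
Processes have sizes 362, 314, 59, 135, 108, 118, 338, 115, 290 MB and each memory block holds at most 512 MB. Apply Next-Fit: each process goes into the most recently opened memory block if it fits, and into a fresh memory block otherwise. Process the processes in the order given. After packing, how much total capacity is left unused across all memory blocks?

memory block 1: place 362 MB, 150 MB left
memory block 2: place 314 MB, 198 MB left
memory block 2: place 59 MB, 139 MB left
memory block 2: place 135 MB, 4 MB left
memory block 3: place 108 MB, 404 MB left
memory block 3: place 118 MB, 286 MB left
memory block 4: place 338 MB, 174 MB left
memory block 4: place 115 MB, 59 MB left
memory block 5: place 290 MB, 222 MB left
5 memory blocks × 512 MB = 2560 MB; used 1839 MB; unused 721 MB.

721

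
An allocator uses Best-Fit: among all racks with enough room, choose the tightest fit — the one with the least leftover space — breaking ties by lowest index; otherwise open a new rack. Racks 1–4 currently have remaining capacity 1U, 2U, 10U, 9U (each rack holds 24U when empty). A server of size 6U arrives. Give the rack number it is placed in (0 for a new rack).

4

Racks with room: rack 3 (10U), rack 4 (9U).
Tightest fit is rack 4 with 9U free.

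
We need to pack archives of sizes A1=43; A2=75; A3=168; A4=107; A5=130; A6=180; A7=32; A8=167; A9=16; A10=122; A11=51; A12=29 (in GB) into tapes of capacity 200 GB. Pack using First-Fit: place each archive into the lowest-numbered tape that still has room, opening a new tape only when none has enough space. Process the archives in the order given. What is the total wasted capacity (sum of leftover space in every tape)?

A1 (43 GB) → tape 1 (remaining 157 GB)
A2 (75 GB) → tape 1 (remaining 82 GB)
A3 (168 GB) → tape 2 (remaining 32 GB)
A4 (107 GB) → tape 3 (remaining 93 GB)
A5 (130 GB) → tape 4 (remaining 70 GB)
A6 (180 GB) → tape 5 (remaining 20 GB)
A7 (32 GB) → tape 1 (remaining 50 GB)
A8 (167 GB) → tape 6 (remaining 33 GB)
A9 (16 GB) → tape 1 (remaining 34 GB)
A10 (122 GB) → tape 7 (remaining 78 GB)
A11 (51 GB) → tape 3 (remaining 42 GB)
A12 (29 GB) → tape 1 (remaining 5 GB)
7 tapes × 200 GB = 1400 GB; used 1120 GB; unused 280 GB.

280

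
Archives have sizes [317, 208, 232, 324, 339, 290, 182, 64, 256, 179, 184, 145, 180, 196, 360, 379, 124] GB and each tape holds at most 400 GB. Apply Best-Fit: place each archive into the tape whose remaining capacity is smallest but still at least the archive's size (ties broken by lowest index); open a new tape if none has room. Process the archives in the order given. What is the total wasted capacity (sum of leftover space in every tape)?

317 GB → tape 1 (remaining 83 GB)
208 GB → tape 2 (remaining 192 GB)
232 GB → tape 3 (remaining 168 GB)
324 GB → tape 4 (remaining 76 GB)
339 GB → tape 5 (remaining 61 GB)
290 GB → tape 6 (remaining 110 GB)
182 GB → tape 2 (remaining 10 GB)
64 GB → tape 4 (remaining 12 GB)
256 GB → tape 7 (remaining 144 GB)
179 GB → tape 8 (remaining 221 GB)
184 GB → tape 8 (remaining 37 GB)
145 GB → tape 3 (remaining 23 GB)
180 GB → tape 9 (remaining 220 GB)
196 GB → tape 9 (remaining 24 GB)
360 GB → tape 10 (remaining 40 GB)
379 GB → tape 11 (remaining 21 GB)
124 GB → tape 7 (remaining 20 GB)
11 tapes × 400 GB = 4400 GB; used 3959 GB; unused 441 GB.

441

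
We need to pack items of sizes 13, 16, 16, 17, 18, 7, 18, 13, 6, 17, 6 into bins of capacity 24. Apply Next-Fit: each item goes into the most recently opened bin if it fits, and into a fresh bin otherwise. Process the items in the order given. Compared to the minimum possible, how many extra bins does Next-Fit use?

1

Next-Fit: [13] [16] [16] [17] [18] [7] [18] [13,6] [17,6] → 9 bins.
8 items exceed 12 (half the capacity), and no two of those can share a bin, so at least 8 bins are needed.
An optimal packing achieves that bound: [18,6] [18,6] [17,7] [17] [16] [16] [13] [13] → 8 bins.
Excess: 9 − 8 = 1.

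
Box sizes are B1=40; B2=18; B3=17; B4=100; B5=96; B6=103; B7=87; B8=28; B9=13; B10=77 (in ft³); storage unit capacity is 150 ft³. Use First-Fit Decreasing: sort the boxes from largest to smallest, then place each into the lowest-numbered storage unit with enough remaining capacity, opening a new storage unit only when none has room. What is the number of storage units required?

Sorted descending: 103, 100, 96, 87, 77, 40, 28, 18, 17, 13.
103 ft³ → storage unit 1 (remaining 47 ft³)
100 ft³ → storage unit 2 (remaining 50 ft³)
96 ft³ → storage unit 3 (remaining 54 ft³)
87 ft³ → storage unit 4 (remaining 63 ft³)
77 ft³ → storage unit 5 (remaining 73 ft³)
40 ft³ → storage unit 1 (remaining 7 ft³)
28 ft³ → storage unit 2 (remaining 22 ft³)
18 ft³ → storage unit 2 (remaining 4 ft³)
17 ft³ → storage unit 3 (remaining 37 ft³)
13 ft³ → storage unit 3 (remaining 24 ft³)

5 storage units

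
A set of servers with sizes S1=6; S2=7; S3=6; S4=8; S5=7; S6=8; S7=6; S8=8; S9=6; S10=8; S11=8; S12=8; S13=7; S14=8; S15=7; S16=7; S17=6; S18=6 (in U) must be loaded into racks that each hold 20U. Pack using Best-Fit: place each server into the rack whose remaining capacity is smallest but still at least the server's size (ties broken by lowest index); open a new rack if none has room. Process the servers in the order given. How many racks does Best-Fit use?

8

Put S1 (6U) in rack 1; 14U remain.
Put S2 (7U) in rack 1; 7U remain.
Put S3 (6U) in rack 1; 1U remain.
Put S4 (8U) in rack 2; 12U remain.
Put S5 (7U) in rack 2; 5U remain.
Put S6 (8U) in rack 3; 12U remain.
Put S7 (6U) in rack 3; 6U remain.
Put S8 (8U) in rack 4; 12U remain.
Put S9 (6U) in rack 3; 0U remain.
Put S10 (8U) in rack 4; 4U remain.
Put S11 (8U) in rack 5; 12U remain.
Put S12 (8U) in rack 5; 4U remain.
Put S13 (7U) in rack 6; 13U remain.
Put S14 (8U) in rack 6; 5U remain.
Put S15 (7U) in rack 7; 13U remain.
Put S16 (7U) in rack 7; 6U remain.
Put S17 (6U) in rack 7; 0U remain.
Put S18 (6U) in rack 8; 14U remain.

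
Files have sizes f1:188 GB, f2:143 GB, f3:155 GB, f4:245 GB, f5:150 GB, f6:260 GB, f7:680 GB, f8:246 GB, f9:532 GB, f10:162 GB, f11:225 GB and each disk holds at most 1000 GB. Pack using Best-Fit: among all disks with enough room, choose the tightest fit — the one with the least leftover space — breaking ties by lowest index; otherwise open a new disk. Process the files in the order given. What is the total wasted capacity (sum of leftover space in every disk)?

Put f1 (188 GB) in disk 1; 812 GB remain.
Put f2 (143 GB) in disk 1; 669 GB remain.
Put f3 (155 GB) in disk 1; 514 GB remain.
Put f4 (245 GB) in disk 1; 269 GB remain.
Put f5 (150 GB) in disk 1; 119 GB remain.
Put f6 (260 GB) in disk 2; 740 GB remain.
Put f7 (680 GB) in disk 2; 60 GB remain.
Put f8 (246 GB) in disk 3; 754 GB remain.
Put f9 (532 GB) in disk 3; 222 GB remain.
Put f10 (162 GB) in disk 3; 60 GB remain.
Put f11 (225 GB) in disk 4; 775 GB remain.
4 disks × 1000 GB = 4000 GB; used 2986 GB; unused 1014 GB.

1014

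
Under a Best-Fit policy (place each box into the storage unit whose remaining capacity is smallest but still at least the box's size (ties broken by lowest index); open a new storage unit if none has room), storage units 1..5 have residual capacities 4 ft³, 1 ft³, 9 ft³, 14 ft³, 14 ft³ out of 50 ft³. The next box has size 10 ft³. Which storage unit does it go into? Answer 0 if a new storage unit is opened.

Storage units with room: storage unit 4 (14 ft³), storage unit 5 (14 ft³).
Tightest fit is storage unit 4 with 14 ft³ free.

4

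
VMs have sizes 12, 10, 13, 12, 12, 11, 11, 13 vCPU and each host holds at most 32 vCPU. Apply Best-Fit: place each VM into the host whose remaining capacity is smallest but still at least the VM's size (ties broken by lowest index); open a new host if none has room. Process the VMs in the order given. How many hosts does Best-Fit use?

4

Put 12 vCPU in host 1; 20 vCPU remain.
Put 10 vCPU in host 1; 10 vCPU remain.
Put 13 vCPU in host 2; 19 vCPU remain.
Put 12 vCPU in host 2; 7 vCPU remain.
Put 12 vCPU in host 3; 20 vCPU remain.
Put 11 vCPU in host 3; 9 vCPU remain.
Put 11 vCPU in host 4; 21 vCPU remain.
Put 13 vCPU in host 4; 8 vCPU remain.
Final hosts: [12,10] [13,12] [12,11] [11,13].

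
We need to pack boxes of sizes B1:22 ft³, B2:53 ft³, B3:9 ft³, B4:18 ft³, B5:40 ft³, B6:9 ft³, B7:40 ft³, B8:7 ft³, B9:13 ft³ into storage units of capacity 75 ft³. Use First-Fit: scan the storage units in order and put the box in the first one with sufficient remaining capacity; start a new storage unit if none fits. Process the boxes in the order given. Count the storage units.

Put B1 (22 ft³) in storage unit 1; 53 ft³ remain.
Put B2 (53 ft³) in storage unit 1; 0 ft³ remain.
Put B3 (9 ft³) in storage unit 2; 66 ft³ remain.
Put B4 (18 ft³) in storage unit 2; 48 ft³ remain.
Put B5 (40 ft³) in storage unit 2; 8 ft³ remain.
Put B6 (9 ft³) in storage unit 3; 66 ft³ remain.
Put B7 (40 ft³) in storage unit 3; 26 ft³ remain.
Put B8 (7 ft³) in storage unit 2; 1 ft³ remain.
Put B9 (13 ft³) in storage unit 3; 13 ft³ remain.
Final storage units: [22,53] [9,18,40,7] [9,40,13].

3 storage units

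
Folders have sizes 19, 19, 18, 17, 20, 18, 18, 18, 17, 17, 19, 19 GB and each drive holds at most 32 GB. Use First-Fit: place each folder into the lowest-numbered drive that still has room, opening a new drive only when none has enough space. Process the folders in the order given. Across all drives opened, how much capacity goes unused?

165

drive 1: place 19 GB, 13 GB left
drive 2: place 19 GB, 13 GB left
drive 3: place 18 GB, 14 GB left
drive 4: place 17 GB, 15 GB left
drive 5: place 20 GB, 12 GB left
drive 6: place 18 GB, 14 GB left
drive 7: place 18 GB, 14 GB left
drive 8: place 18 GB, 14 GB left
drive 9: place 17 GB, 15 GB left
drive 10: place 17 GB, 15 GB left
drive 11: place 19 GB, 13 GB left
drive 12: place 19 GB, 13 GB left
12 drives × 32 GB = 384 GB; used 219 GB; unused 165 GB.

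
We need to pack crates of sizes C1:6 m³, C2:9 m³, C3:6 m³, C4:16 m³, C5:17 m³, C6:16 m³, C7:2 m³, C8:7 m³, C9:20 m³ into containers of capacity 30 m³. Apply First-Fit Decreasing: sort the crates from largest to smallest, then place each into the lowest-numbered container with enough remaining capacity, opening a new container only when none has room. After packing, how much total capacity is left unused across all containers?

21

Sorted descending: 20, 17, 16, 16, 9, 7, 6, 6, 2.
Put 20 m³ in container 1; 10 m³ remain.
Put 17 m³ in container 2; 13 m³ remain.
Put 16 m³ in container 3; 14 m³ remain.
Put 16 m³ in container 4; 14 m³ remain.
Put 9 m³ in container 1; 1 m³ remain.
Put 7 m³ in container 2; 6 m³ remain.
Put 6 m³ in container 2; 0 m³ remain.
Put 6 m³ in container 3; 8 m³ remain.
Put 2 m³ in container 3; 6 m³ remain.
4 containers × 30 m³ = 120 m³; used 99 m³; unused 21 m³.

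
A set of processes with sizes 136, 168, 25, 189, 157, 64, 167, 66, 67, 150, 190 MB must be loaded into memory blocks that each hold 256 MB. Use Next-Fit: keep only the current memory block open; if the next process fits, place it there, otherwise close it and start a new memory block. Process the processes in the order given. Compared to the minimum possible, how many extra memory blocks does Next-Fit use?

Next-Fit: [136] [168,25] [189] [157,64] [167,66] [67,150] [190] → 7 memory blocks.
7 processes exceed 128 MB (half the capacity), and no two of those can share a memory block, so at least 7 memory blocks are needed.
So 7 is already optimal.

0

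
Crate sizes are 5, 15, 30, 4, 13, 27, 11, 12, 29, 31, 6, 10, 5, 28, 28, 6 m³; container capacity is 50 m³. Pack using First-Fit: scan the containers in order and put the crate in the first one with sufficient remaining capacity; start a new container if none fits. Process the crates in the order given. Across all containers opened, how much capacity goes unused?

90

5 m³ → container 1 (remaining 45 m³)
15 m³ → container 1 (remaining 30 m³)
30 m³ → container 1 (remaining 0 m³)
4 m³ → container 2 (remaining 46 m³)
13 m³ → container 2 (remaining 33 m³)
27 m³ → container 2 (remaining 6 m³)
11 m³ → container 3 (remaining 39 m³)
12 m³ → container 3 (remaining 27 m³)
29 m³ → container 4 (remaining 21 m³)
31 m³ → container 5 (remaining 19 m³)
6 m³ → container 2 (remaining 0 m³)
10 m³ → container 3 (remaining 17 m³)
5 m³ → container 3 (remaining 12 m³)
28 m³ → container 6 (remaining 22 m³)
28 m³ → container 7 (remaining 22 m³)
6 m³ → container 3 (remaining 6 m³)
7 containers × 50 m³ = 350 m³; used 260 m³; unused 90 m³.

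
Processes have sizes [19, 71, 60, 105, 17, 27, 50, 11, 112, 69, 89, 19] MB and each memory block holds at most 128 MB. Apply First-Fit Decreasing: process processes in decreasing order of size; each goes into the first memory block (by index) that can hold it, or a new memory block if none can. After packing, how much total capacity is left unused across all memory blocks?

119

Sorted descending: 112, 105, 89, 71, 69, 60, 50, 27, 19, 19, 17, 11.
memory block 1: place 112 MB, 16 MB left
memory block 2: place 105 MB, 23 MB left
memory block 3: place 89 MB, 39 MB left
memory block 4: place 71 MB, 57 MB left
memory block 5: place 69 MB, 59 MB left
memory block 6: place 60 MB, 68 MB left
memory block 4: place 50 MB, 7 MB left
memory block 3: place 27 MB, 12 MB left
memory block 2: place 19 MB, 4 MB left
memory block 5: place 19 MB, 40 MB left
memory block 5: place 17 MB, 23 MB left
memory block 1: place 11 MB, 5 MB left
6 memory blocks × 128 MB = 768 MB; used 649 MB; unused 119 MB.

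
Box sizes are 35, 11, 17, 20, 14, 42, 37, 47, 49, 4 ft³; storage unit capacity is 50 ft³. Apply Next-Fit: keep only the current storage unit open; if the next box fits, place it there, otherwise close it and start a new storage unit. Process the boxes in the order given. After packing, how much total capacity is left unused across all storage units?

Put 35 ft³ in storage unit 1; 15 ft³ remain.
Put 11 ft³ in storage unit 1; 4 ft³ remain.
Put 17 ft³ in storage unit 2; 33 ft³ remain.
Put 20 ft³ in storage unit 2; 13 ft³ remain.
Put 14 ft³ in storage unit 3; 36 ft³ remain.
Put 42 ft³ in storage unit 4; 8 ft³ remain.
Put 37 ft³ in storage unit 5; 13 ft³ remain.
Put 47 ft³ in storage unit 6; 3 ft³ remain.
Put 49 ft³ in storage unit 7; 1 ft³ remain.
Put 4 ft³ in storage unit 8; 46 ft³ remain.
8 storage units × 50 ft³ = 400 ft³; used 276 ft³; unused 124 ft³.

124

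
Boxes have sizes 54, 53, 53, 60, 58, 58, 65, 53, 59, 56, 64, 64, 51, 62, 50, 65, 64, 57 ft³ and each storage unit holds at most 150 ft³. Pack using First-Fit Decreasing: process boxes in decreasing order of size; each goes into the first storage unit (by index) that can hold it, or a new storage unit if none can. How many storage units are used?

9 storage units

Sorted descending: 65, 65, 64, 64, 64, 62, 60, 59, 58, 58, 57, 56, 54, 53, 53, 53, 51, 50.
Put 65 ft³ in storage unit 1; 85 ft³ remain.
Put 65 ft³ in storage unit 1; 20 ft³ remain.
Put 64 ft³ in storage unit 2; 86 ft³ remain.
Put 64 ft³ in storage unit 2; 22 ft³ remain.
Put 64 ft³ in storage unit 3; 86 ft³ remain.
Put 62 ft³ in storage unit 3; 24 ft³ remain.
Put 60 ft³ in storage unit 4; 90 ft³ remain.
Put 59 ft³ in storage unit 4; 31 ft³ remain.
Put 58 ft³ in storage unit 5; 92 ft³ remain.
Put 58 ft³ in storage unit 5; 34 ft³ remain.
Put 57 ft³ in storage unit 6; 93 ft³ remain.
Put 56 ft³ in storage unit 6; 37 ft³ remain.
Put 54 ft³ in storage unit 7; 96 ft³ remain.
Put 53 ft³ in storage unit 7; 43 ft³ remain.
Put 53 ft³ in storage unit 8; 97 ft³ remain.
Put 53 ft³ in storage unit 8; 44 ft³ remain.
Put 51 ft³ in storage unit 9; 99 ft³ remain.
Put 50 ft³ in storage unit 9; 49 ft³ remain.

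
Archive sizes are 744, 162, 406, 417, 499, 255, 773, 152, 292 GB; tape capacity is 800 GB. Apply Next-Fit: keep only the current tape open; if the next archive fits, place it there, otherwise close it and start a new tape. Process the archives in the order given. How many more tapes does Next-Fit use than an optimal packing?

1

Next-Fit: [744] [162,406] [417] [499,255] [773] [152,292] → 6 tapes.
Total size 3700 GB; any packing needs at least ⌈3700/800⌉ = 5 tapes.
An optimal packing achieves that bound: [773] [744] [499,292] [417,255] [406,162,152] → 5 tapes.
Excess: 6 − 5 = 1.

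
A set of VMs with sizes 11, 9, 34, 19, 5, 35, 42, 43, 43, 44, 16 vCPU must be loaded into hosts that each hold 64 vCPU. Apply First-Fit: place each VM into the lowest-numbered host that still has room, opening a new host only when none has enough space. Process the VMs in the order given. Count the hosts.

host 1: place 11 vCPU, 53 vCPU left
host 1: place 9 vCPU, 44 vCPU left
host 1: place 34 vCPU, 10 vCPU left
host 2: place 19 vCPU, 45 vCPU left
host 1: place 5 vCPU, 5 vCPU left
host 2: place 35 vCPU, 10 vCPU left
host 3: place 42 vCPU, 22 vCPU left
host 4: place 43 vCPU, 21 vCPU left
host 5: place 43 vCPU, 21 vCPU left
host 6: place 44 vCPU, 20 vCPU left
host 3: place 16 vCPU, 6 vCPU left
Final hosts: [11,9,34,5] [19,35] [42,16] [43] [43] [44].

6 hosts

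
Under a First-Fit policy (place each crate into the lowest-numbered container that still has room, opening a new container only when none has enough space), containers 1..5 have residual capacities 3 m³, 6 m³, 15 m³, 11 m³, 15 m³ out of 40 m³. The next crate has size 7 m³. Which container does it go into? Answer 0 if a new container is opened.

3

Containers with room: container 3 (15 m³), container 4 (11 m³), container 5 (15 m³).
The first with room is container 3.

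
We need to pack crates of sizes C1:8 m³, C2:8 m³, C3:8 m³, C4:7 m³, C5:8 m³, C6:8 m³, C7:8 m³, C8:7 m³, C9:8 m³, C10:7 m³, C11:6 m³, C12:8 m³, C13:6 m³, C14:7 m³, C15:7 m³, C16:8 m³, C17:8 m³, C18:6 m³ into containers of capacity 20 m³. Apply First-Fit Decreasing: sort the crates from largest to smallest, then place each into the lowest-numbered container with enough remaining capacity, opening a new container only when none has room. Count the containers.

Sorted descending: 8, 8, 8, 8, 8, 8, 8, 8, 8, 8, 7, 7, 7, 7, 7, 6, 6, 6.
8 m³ → container 1 (remaining 12 m³)
8 m³ → container 1 (remaining 4 m³)
8 m³ → container 2 (remaining 12 m³)
8 m³ → container 2 (remaining 4 m³)
8 m³ → container 3 (remaining 12 m³)
8 m³ → container 3 (remaining 4 m³)
8 m³ → container 4 (remaining 12 m³)
8 m³ → container 4 (remaining 4 m³)
8 m³ → container 5 (remaining 12 m³)
8 m³ → container 5 (remaining 4 m³)
7 m³ → container 6 (remaining 13 m³)
7 m³ → container 6 (remaining 6 m³)
7 m³ → container 7 (remaining 13 m³)
7 m³ → container 7 (remaining 6 m³)
7 m³ → container 8 (remaining 13 m³)
6 m³ → container 6 (remaining 0 m³)
6 m³ → container 7 (remaining 0 m³)
6 m³ → container 8 (remaining 7 m³)
Final containers: [8,8] [8,8] [8,8] [8,8] [8,8] [7,7,6] [7,7,6] [7,6].

8 containers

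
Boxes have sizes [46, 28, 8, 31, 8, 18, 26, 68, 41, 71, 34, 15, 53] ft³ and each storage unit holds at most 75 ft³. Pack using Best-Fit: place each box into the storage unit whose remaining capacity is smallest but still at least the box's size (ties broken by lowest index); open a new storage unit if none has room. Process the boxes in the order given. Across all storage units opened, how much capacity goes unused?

78

Put 46 ft³ in storage unit 1; 29 ft³ remain.
Put 28 ft³ in storage unit 1; 1 ft³ remain.
Put 8 ft³ in storage unit 2; 67 ft³ remain.
Put 31 ft³ in storage unit 2; 36 ft³ remain.
Put 8 ft³ in storage unit 2; 28 ft³ remain.
Put 18 ft³ in storage unit 2; 10 ft³ remain.
Put 26 ft³ in storage unit 3; 49 ft³ remain.
Put 68 ft³ in storage unit 4; 7 ft³ remain.
Put 41 ft³ in storage unit 3; 8 ft³ remain.
Put 71 ft³ in storage unit 5; 4 ft³ remain.
Put 34 ft³ in storage unit 6; 41 ft³ remain.
Put 15 ft³ in storage unit 6; 26 ft³ remain.
Put 53 ft³ in storage unit 7; 22 ft³ remain.
7 storage units × 75 ft³ = 525 ft³; used 447 ft³; unused 78 ft³.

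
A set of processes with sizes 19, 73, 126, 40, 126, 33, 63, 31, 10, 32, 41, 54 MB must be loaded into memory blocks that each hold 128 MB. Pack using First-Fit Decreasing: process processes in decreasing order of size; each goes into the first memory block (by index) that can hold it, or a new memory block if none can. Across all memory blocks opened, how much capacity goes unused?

120

Sorted descending: 126, 126, 73, 63, 54, 41, 40, 33, 32, 31, 19, 10.
memory block 1: place 126 MB, 2 MB left
memory block 2: place 126 MB, 2 MB left
memory block 3: place 73 MB, 55 MB left
memory block 4: place 63 MB, 65 MB left
memory block 3: place 54 MB, 1 MB left
memory block 4: place 41 MB, 24 MB left
memory block 5: place 40 MB, 88 MB left
memory block 5: place 33 MB, 55 MB left
memory block 5: place 32 MB, 23 MB left
memory block 6: place 31 MB, 97 MB left
memory block 4: place 19 MB, 5 MB left
memory block 5: place 10 MB, 13 MB left
6 memory blocks × 128 MB = 768 MB; used 648 MB; unused 120 MB.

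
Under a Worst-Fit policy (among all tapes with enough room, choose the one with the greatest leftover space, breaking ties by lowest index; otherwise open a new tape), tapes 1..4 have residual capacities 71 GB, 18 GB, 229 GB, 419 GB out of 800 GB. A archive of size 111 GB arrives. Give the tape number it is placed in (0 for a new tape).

4

Tapes with room: tape 3 (229 GB), tape 4 (419 GB).
Most room is tape 4 with 419 GB free.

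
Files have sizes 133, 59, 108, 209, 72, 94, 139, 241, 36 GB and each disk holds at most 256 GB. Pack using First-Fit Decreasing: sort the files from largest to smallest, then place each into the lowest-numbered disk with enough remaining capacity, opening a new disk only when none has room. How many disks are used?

5 disks

Sorted descending: 241, 209, 139, 133, 108, 94, 72, 59, 36.
Put 241 GB in disk 1; 15 GB remain.
Put 209 GB in disk 2; 47 GB remain.
Put 139 GB in disk 3; 117 GB remain.
Put 133 GB in disk 4; 123 GB remain.
Put 108 GB in disk 3; 9 GB remain.
Put 94 GB in disk 4; 29 GB remain.
Put 72 GB in disk 5; 184 GB remain.
Put 59 GB in disk 5; 125 GB remain.
Put 36 GB in disk 2; 11 GB remain.
Final disks: [241] [209,36] [139,108] [133,94] [72,59].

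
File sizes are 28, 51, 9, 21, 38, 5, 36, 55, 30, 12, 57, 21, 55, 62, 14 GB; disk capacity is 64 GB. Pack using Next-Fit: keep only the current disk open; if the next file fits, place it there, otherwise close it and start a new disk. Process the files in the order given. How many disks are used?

28 GB → disk 1 (remaining 36 GB)
51 GB → disk 2 (remaining 13 GB)
9 GB → disk 2 (remaining 4 GB)
21 GB → disk 3 (remaining 43 GB)
38 GB → disk 3 (remaining 5 GB)
5 GB → disk 3 (remaining 0 GB)
36 GB → disk 4 (remaining 28 GB)
55 GB → disk 5 (remaining 9 GB)
30 GB → disk 6 (remaining 34 GB)
12 GB → disk 6 (remaining 22 GB)
57 GB → disk 7 (remaining 7 GB)
21 GB → disk 8 (remaining 43 GB)
55 GB → disk 9 (remaining 9 GB)
62 GB → disk 10 (remaining 2 GB)
14 GB → disk 11 (remaining 50 GB)

11 disks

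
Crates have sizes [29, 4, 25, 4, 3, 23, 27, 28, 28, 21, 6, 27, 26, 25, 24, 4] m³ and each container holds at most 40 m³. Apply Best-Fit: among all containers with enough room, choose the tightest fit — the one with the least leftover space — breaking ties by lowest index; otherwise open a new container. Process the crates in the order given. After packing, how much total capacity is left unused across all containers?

29 m³ → container 1 (remaining 11 m³)
4 m³ → container 1 (remaining 7 m³)
25 m³ → container 2 (remaining 15 m³)
4 m³ → container 1 (remaining 3 m³)
3 m³ → container 1 (remaining 0 m³)
23 m³ → container 3 (remaining 17 m³)
27 m³ → container 4 (remaining 13 m³)
28 m³ → container 5 (remaining 12 m³)
28 m³ → container 6 (remaining 12 m³)
21 m³ → container 7 (remaining 19 m³)
6 m³ → container 5 (remaining 6 m³)
27 m³ → container 8 (remaining 13 m³)
26 m³ → container 9 (remaining 14 m³)
25 m³ → container 10 (remaining 15 m³)
24 m³ → container 11 (remaining 16 m³)
4 m³ → container 5 (remaining 2 m³)
11 containers × 40 m³ = 440 m³; used 304 m³; unused 136 m³.

136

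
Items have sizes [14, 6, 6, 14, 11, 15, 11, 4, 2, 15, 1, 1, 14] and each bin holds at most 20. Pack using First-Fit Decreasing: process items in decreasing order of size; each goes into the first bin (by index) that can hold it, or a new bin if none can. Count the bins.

7 bins

Sorted descending: 15, 15, 14, 14, 14, 11, 11, 6, 6, 4, 2, 1, 1.
Put 15 in bin 1; 5 remain.
Put 15 in bin 2; 5 remain.
Put 14 in bin 3; 6 remain.
Put 14 in bin 4; 6 remain.
Put 14 in bin 5; 6 remain.
Put 11 in bin 6; 9 remain.
Put 11 in bin 7; 9 remain.
Put 6 in bin 3; 0 remain.
Put 6 in bin 4; 0 remain.
Put 4 in bin 1; 1 remain.
Put 2 in bin 2; 3 remain.
Put 1 in bin 1; 0 remain.
Put 1 in bin 2; 2 remain.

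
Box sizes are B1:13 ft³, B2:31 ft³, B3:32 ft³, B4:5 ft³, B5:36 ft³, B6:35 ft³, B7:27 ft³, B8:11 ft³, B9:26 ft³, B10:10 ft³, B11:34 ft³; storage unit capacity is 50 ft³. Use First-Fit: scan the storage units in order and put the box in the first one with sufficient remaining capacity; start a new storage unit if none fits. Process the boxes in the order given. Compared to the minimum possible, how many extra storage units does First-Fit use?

0

First-Fit: [13,31,5] [32,11] [36,10] [35] [27] [26] [34] → 7 storage units.
7 boxes exceed 25 ft³ (half the capacity), and no two of those can share a storage unit, so at least 7 storage units are needed.
So 7 is already optimal.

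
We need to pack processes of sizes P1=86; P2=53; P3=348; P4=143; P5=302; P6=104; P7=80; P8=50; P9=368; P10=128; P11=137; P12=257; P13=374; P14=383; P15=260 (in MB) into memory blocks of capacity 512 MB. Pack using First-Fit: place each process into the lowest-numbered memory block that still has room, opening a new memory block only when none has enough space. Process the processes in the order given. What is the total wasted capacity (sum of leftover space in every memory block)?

Put P1 (86 MB) in memory block 1; 426 MB remain.
Put P2 (53 MB) in memory block 1; 373 MB remain.
Put P3 (348 MB) in memory block 1; 25 MB remain.
Put P4 (143 MB) in memory block 2; 369 MB remain.
Put P5 (302 MB) in memory block 2; 67 MB remain.
Put P6 (104 MB) in memory block 3; 408 MB remain.
Put P7 (80 MB) in memory block 3; 328 MB remain.
Put P8 (50 MB) in memory block 2; 17 MB remain.
Put P9 (368 MB) in memory block 4; 144 MB remain.
Put P10 (128 MB) in memory block 3; 200 MB remain.
Put P11 (137 MB) in memory block 3; 63 MB remain.
Put P12 (257 MB) in memory block 5; 255 MB remain.
Put P13 (374 MB) in memory block 6; 138 MB remain.
Put P14 (383 MB) in memory block 7; 129 MB remain.
Put P15 (260 MB) in memory block 8; 252 MB remain.
8 memory blocks × 512 MB = 4096 MB; used 3073 MB; unused 1023 MB.

1023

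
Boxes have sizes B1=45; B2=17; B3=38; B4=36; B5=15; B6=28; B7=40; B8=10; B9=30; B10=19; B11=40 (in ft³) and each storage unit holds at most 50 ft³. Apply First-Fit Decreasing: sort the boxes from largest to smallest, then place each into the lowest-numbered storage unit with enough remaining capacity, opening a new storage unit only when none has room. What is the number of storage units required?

8

Sorted descending: 45, 40, 40, 38, 36, 30, 28, 19, 17, 15, 10.
storage unit 1: place 45 ft³, 5 ft³ left
storage unit 2: place 40 ft³, 10 ft³ left
storage unit 3: place 40 ft³, 10 ft³ left
storage unit 4: place 38 ft³, 12 ft³ left
storage unit 5: place 36 ft³, 14 ft³ left
storage unit 6: place 30 ft³, 20 ft³ left
storage unit 7: place 28 ft³, 22 ft³ left
storage unit 6: place 19 ft³, 1 ft³ left
storage unit 7: place 17 ft³, 5 ft³ left
storage unit 8: place 15 ft³, 35 ft³ left
storage unit 2: place 10 ft³, 0 ft³ left
Final storage units: [45] [40,10] [40] [38] [36] [30,19] [28,17] [15].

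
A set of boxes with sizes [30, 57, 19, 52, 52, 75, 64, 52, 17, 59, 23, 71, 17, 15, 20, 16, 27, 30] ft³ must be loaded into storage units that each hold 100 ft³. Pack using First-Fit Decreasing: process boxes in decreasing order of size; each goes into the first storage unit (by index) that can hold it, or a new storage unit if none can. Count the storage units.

8

Sorted descending: 75, 71, 64, 59, 57, 52, 52, 52, 30, 30, 27, 23, 20, 19, 17, 17, 16, 15.
storage unit 1: place 75 ft³, 25 ft³ left
storage unit 2: place 71 ft³, 29 ft³ left
storage unit 3: place 64 ft³, 36 ft³ left
storage unit 4: place 59 ft³, 41 ft³ left
storage unit 5: place 57 ft³, 43 ft³ left
storage unit 6: place 52 ft³, 48 ft³ left
storage unit 7: place 52 ft³, 48 ft³ left
storage unit 8: place 52 ft³, 48 ft³ left
storage unit 3: place 30 ft³, 6 ft³ left
storage unit 4: place 30 ft³, 11 ft³ left
storage unit 2: place 27 ft³, 2 ft³ left
storage unit 1: place 23 ft³, 2 ft³ left
storage unit 5: place 20 ft³, 23 ft³ left
storage unit 5: place 19 ft³, 4 ft³ left
storage unit 6: place 17 ft³, 31 ft³ left
storage unit 6: place 17 ft³, 14 ft³ left
storage unit 7: place 16 ft³, 32 ft³ left
storage unit 7: place 15 ft³, 17 ft³ left
Final storage units: [75,23] [71,27] [64,30] [59,30] [57,20,19] [52,17,17] [52,16,15] [52].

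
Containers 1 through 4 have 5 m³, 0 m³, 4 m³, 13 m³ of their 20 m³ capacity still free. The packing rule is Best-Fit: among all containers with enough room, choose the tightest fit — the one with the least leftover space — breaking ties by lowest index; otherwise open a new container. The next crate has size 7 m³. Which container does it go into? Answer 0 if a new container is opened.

4

Containers with room: container 4 (13 m³).
Tightest fit is container 4 with 13 m³ free.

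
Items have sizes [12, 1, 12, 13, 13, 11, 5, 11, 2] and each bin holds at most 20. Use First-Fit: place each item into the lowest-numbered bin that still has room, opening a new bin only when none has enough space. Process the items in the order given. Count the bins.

6

12 → bin 1 (remaining 8)
1 → bin 1 (remaining 7)
12 → bin 2 (remaining 8)
13 → bin 3 (remaining 7)
13 → bin 4 (remaining 7)
11 → bin 5 (remaining 9)
5 → bin 1 (remaining 2)
11 → bin 6 (remaining 9)
2 → bin 1 (remaining 0)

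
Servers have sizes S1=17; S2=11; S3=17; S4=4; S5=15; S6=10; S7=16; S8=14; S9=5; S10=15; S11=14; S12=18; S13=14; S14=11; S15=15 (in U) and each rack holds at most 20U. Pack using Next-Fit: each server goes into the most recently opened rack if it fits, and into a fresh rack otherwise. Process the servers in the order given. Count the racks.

S1 (17U) → rack 1 (remaining 3U)
S2 (11U) → rack 2 (remaining 9U)
S3 (17U) → rack 3 (remaining 3U)
S4 (4U) → rack 4 (remaining 16U)
S5 (15U) → rack 4 (remaining 1U)
S6 (10U) → rack 5 (remaining 10U)
S7 (16U) → rack 6 (remaining 4U)
S8 (14U) → rack 7 (remaining 6U)
S9 (5U) → rack 7 (remaining 1U)
S10 (15U) → rack 8 (remaining 5U)
S11 (14U) → rack 9 (remaining 6U)
S12 (18U) → rack 10 (remaining 2U)
S13 (14U) → rack 11 (remaining 6U)
S14 (11U) → rack 12 (remaining 9U)
S15 (15U) → rack 13 (remaining 5U)
Final racks: [17] [11] [17] [4,15] [10] [16] [14,5] [15] [14] [18] [14] [11] [15].

13 racks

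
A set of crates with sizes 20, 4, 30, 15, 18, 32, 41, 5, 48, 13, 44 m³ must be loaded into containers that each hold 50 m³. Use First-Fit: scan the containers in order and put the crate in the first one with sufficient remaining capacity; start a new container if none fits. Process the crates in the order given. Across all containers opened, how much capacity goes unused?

container 1: place 20 m³, 30 m³ left
container 1: place 4 m³, 26 m³ left
container 2: place 30 m³, 20 m³ left
container 1: place 15 m³, 11 m³ left
container 2: place 18 m³, 2 m³ left
container 3: place 32 m³, 18 m³ left
container 4: place 41 m³, 9 m³ left
container 1: place 5 m³, 6 m³ left
container 5: place 48 m³, 2 m³ left
container 3: place 13 m³, 5 m³ left
container 6: place 44 m³, 6 m³ left
6 containers × 50 m³ = 300 m³; used 270 m³; unused 30 m³.

30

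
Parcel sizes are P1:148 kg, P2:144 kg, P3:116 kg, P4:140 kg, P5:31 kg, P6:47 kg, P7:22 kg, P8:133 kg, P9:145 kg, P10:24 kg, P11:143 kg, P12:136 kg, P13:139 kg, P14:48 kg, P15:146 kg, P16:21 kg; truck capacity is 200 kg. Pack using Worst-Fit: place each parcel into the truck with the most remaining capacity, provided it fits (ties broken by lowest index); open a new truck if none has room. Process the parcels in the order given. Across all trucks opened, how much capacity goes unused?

417

P1 (148 kg) → truck 1 (remaining 52 kg)
P2 (144 kg) → truck 2 (remaining 56 kg)
P3 (116 kg) → truck 3 (remaining 84 kg)
P4 (140 kg) → truck 4 (remaining 60 kg)
P5 (31 kg) → truck 3 (remaining 53 kg)
P6 (47 kg) → truck 4 (remaining 13 kg)
P7 (22 kg) → truck 2 (remaining 34 kg)
P8 (133 kg) → truck 5 (remaining 67 kg)
P9 (145 kg) → truck 6 (remaining 55 kg)
P10 (24 kg) → truck 5 (remaining 43 kg)
P11 (143 kg) → truck 7 (remaining 57 kg)
P12 (136 kg) → truck 8 (remaining 64 kg)
P13 (139 kg) → truck 9 (remaining 61 kg)
P14 (48 kg) → truck 8 (remaining 16 kg)
P15 (146 kg) → truck 10 (remaining 54 kg)
P16 (21 kg) → truck 9 (remaining 40 kg)
10 trucks × 200 kg = 2000 kg; used 1583 kg; unused 417 kg.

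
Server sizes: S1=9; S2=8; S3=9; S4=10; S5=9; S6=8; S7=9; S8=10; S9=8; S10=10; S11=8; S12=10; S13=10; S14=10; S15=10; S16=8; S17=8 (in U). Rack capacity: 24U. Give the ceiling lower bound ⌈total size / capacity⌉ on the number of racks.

Total size = 9 + 8 + 9 + 10 + 9 + 8 + 9 + 10 + 8 + 10 + 8 + 10 + 10 + 10 + 10 + 8 + 8 = 154U.
⌈154 / 24⌉ = 7.

7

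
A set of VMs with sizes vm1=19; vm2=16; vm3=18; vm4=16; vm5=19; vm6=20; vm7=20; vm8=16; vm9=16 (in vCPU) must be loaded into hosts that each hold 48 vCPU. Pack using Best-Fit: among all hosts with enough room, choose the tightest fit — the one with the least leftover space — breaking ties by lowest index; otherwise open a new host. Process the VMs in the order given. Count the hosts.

5

host 1: place vm1 (19 vCPU), 29 vCPU left
host 1: place vm2 (16 vCPU), 13 vCPU left
host 2: place vm3 (18 vCPU), 30 vCPU left
host 2: place vm4 (16 vCPU), 14 vCPU left
host 3: place vm5 (19 vCPU), 29 vCPU left
host 3: place vm6 (20 vCPU), 9 vCPU left
host 4: place vm7 (20 vCPU), 28 vCPU left
host 4: place vm8 (16 vCPU), 12 vCPU left
host 5: place vm9 (16 vCPU), 32 vCPU left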